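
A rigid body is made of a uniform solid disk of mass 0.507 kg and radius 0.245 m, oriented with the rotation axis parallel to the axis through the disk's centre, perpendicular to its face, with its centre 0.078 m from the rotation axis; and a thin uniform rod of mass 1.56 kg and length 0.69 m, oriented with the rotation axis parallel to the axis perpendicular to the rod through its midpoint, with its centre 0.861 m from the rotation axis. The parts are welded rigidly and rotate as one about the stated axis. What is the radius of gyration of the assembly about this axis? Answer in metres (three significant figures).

0.773

Solid disk: I_cm = (1/2)MR² = (1/2)(0.507)(0.245)² = 0.015216 kg m^2; centre at d = 0.078 m, so I = I_cm + Md² gives I = 0.015216 + (0.507)(0.078)² = 0.018301 kg m^2.
Thin rod: I_cm = (1/12)ML² = (1/12)(1.56)(0.69)² = 0.061893 kg m^2; centre at d = 0.861 m, so I = I_cm + Md² gives I = 0.061893 + (1.56)(0.861)² = 1.2184 kg m^2.
Total I = 1.2367 kg m^2; total mass M = 2.067 kg.
k = √(I/M) = √(1.2367/2.067) = 0.77349 m.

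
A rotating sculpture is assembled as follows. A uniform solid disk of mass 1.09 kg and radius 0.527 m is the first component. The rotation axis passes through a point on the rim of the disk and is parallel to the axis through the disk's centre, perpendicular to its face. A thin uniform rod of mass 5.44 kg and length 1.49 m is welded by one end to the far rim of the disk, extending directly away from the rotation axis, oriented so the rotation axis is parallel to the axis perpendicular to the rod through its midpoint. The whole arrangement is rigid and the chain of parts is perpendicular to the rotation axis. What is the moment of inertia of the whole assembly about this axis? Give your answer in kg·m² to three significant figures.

19.1

Solid disk: I_cm = (1/2)MR² = (1/2)(1.09)(0.527)² = 0.15136 kg·m²; centre at d = 0.527 m, so the parallel axis theorem gives I = 0.15136 + (1.09)(0.527)² = 0.45409 kg·m².
Thin rod: I_cm = (1/12)ML² = (1/12)(5.44)(1.49)² = 1.0064 kg·m²; centre at d = 0.527 + 0.527 + 0.745 = 1.799 m, so the parallel axis theorem gives I = 1.0064 + (5.44)(1.799)² = 18.612 kg·m².
Total I = 0.45409 + 18.612 = 19.067 kg·m².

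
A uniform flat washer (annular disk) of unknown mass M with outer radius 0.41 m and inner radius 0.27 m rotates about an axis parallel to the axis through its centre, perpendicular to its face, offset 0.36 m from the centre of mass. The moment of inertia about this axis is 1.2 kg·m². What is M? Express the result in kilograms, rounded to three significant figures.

I = I_cm + Md² = (1/2)M(R²+r²) + Md² = M·[0.5·[(0.41)² + (0.27)²] + (0.36)²] = M·0.2501.
So M = 1.2 / 0.2501 = 4.7981 kg.

4.80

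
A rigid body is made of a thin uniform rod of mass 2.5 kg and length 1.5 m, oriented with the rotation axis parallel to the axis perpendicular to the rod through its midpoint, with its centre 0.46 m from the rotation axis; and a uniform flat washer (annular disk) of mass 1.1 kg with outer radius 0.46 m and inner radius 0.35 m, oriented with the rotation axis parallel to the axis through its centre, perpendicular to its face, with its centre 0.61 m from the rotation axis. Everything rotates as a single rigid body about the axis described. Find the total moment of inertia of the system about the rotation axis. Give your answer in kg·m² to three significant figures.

Thin rod: I_cm = (1/12)ML² = (1/12)(2.5)(1.5)² = 0.46875 kg·m²; centre at d = 0.46 m, so I = I_cm + Md² gives I = 0.46875 + (2.5)(0.46)² = 0.99775 kg·m².
Annular disk: I_cm = (1/2)M(R²+r²) = (1/2)(1.1)[(0.46)² + (0.35)²] = 0.18376 kg·m²; centre at d = 0.61 m, so I = I_cm + Md² gives I = 0.18376 + (1.1)(0.61)² = 0.59307 kg·m².
Total I = 0.99775 + 0.59307 = 1.5908 kg·m².

1.59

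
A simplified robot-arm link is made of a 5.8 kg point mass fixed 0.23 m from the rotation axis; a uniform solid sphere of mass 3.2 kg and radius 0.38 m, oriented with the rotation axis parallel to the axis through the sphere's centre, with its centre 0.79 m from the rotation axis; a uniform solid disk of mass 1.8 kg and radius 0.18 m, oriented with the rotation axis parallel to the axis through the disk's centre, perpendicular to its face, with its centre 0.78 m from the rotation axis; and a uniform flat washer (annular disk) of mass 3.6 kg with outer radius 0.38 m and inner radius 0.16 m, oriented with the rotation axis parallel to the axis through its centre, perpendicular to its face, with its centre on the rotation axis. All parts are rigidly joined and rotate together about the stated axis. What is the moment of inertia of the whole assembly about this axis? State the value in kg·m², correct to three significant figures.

Point mass: I_cm = 0; centre at d = 0.23 m, so I = I_cm + Md² gives I = 0 + (5.8)(0.23)² = 0.30682 kg·m².
Solid sphere: I_cm = (2/5)MR² = (2/5)(3.2)(0.38)² = 0.18483 kg·m²; centre at d = 0.79 m, so I = I_cm + Md² gives I = 0.18483 + (3.2)(0.79)² = 2.182 kg·m².
Solid disk: I_cm = (1/2)MR² = (1/2)(1.8)(0.18)² = 0.02916 kg·m²; centre at d = 0.78 m, so I = I_cm + Md² gives I = 0.02916 + (1.8)(0.78)² = 1.1243 kg·m².
Annular disk: I_cm = (1/2)M(R²+r²) = (1/2)(3.6)[(0.38)² + (0.16)²] = 0.306 kg·m²; axis through the centre, so I = 0.306 kg·m².
Total I = 0.30682 + 2.182 + 1.1243 + 0.306 = 3.9191 kg·m².

3.92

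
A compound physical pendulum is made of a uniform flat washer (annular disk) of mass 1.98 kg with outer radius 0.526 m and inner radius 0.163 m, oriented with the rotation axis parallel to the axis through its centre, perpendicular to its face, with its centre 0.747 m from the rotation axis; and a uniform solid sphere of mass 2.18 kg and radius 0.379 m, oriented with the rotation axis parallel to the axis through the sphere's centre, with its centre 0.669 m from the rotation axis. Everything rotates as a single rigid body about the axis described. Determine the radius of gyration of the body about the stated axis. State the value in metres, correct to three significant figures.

0.776

Annular disk: I_cm = (1/2)M(R²+r²) = (1/2)(1.98)[(0.526)² + (0.163)²] = 0.30021 kg·m²; centre at d = 0.747 m, so I = I_cm + Md² gives I = 0.30021 + (1.98)(0.747)² = 1.4051 kg·m².
Solid sphere: I_cm = (2/5)MR² = (2/5)(2.18)(0.379)² = 0.12525 kg·m²; centre at d = 0.669 m, so I = I_cm + Md² gives I = 0.12525 + (2.18)(0.669)² = 1.1009 kg·m².
Total I = 2.506 kg·m²; total mass M = 4.16 kg.
k = √(I/M) = √(2.506/4.16) = 0.77615 m.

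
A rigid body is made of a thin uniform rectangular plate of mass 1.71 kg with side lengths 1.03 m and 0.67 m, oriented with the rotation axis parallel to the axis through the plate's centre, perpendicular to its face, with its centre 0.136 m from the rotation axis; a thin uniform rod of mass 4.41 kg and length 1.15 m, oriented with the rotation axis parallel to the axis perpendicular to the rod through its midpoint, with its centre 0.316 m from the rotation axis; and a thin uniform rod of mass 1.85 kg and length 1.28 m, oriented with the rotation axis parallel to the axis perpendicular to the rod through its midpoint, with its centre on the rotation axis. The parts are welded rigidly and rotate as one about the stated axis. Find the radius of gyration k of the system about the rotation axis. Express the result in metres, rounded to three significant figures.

0.423

Rectangular plate: I_cm = (1/12)M(a²+b²) = (1/12)(1.71)[(1.03)² + (0.67)²] = 0.21515 kg m²; centre at d = 0.136 m, so the parallel axis theorem gives I = 0.21515 + (1.71)(0.136)² = 0.24677 kg m².
Thin rod: I_cm = (1/12)ML² = (1/12)(4.41)(1.15)² = 0.48602 kg m²; centre at d = 0.316 m, so the parallel axis theorem gives I = 0.48602 + (4.41)(0.316)² = 0.92638 kg m².
Thin rod: I_cm = (1/12)ML² = (1/12)(1.85)(1.28)² = 0.25259 kg m²; axis through the centre, so I = 0.25259 kg m².
Total I = 1.4257 kg m²; total mass M = 7.97 kg.
k = √(I/M) = √(1.4257/7.97) = 0.42295 m.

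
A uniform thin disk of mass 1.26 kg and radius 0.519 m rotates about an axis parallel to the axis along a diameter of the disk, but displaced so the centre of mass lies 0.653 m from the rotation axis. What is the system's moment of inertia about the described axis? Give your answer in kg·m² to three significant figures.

I_cm = (1/4)MR² = (1/4)(1.26)(0.519)² = 0.084849 kg·m²; centre at d = 0.653 m, so the parallel axis theorem gives I = 0.084849 + (1.26)(0.653)² = 0.62212 kg·m².

0.622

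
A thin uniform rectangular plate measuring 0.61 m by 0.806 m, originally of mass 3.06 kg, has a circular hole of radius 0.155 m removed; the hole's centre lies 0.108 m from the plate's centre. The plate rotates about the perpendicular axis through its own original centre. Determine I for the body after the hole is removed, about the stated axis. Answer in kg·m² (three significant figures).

Unpierced body about its centre: I₀ = (1/12)M(a²+b²) = (1/12)(3.06)[(0.61)² + (0.806)²] = 0.26054 kg·m².
The removed disk has mass m = M·πr²/(ab) = (3.06)·π(0.155)²/(0.61·0.806) = 0.46975 kg (same uniform areal density).
Its moment of inertia about the rotation axis (parallel-axis theorem): I_hole = (1/2)mr² + md² = (1/2)(0.46975)(0.155)² + (0.46975)(0.108)² = 0.011122 kg·m².
Treating the hole as negative mass, I = I₀ − I_hole = 0.26054 − 0.011122 = 0.24942 kg·m².

0.249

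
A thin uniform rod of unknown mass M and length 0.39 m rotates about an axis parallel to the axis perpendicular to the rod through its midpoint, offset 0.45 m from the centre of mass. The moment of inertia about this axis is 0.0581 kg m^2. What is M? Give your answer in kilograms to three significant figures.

I = I_cm + Md² = (1/12)ML² + Md² = M·[0.0833333·(0.39)² + (0.45)²] = M·0.21518.
So M = 0.0581 / 0.21518 = 0.27001 kg.

0.270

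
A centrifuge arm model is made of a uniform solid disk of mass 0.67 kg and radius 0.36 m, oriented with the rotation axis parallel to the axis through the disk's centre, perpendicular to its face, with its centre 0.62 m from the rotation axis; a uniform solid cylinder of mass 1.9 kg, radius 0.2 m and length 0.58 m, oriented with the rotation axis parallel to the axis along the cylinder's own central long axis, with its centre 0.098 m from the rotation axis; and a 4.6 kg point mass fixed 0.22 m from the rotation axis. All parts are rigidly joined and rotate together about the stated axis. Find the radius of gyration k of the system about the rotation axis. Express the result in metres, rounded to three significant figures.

0.284

Solid disk: I_cm = (1/2)MR² = (1/2)(0.67)(0.36)² = 0.043416 kg·m²; centre at d = 0.62 m, so I = I_cm + Md² gives I = 0.043416 + (0.67)(0.62)² = 0.30096 kg·m².
Solid cylinder: I_cm = (1/2)MR² = (1/2)(1.9)(0.2)² = 0.038 kg·m²; centre at d = 0.098 m, so I = I_cm + Md² gives I = 0.038 + (1.9)(0.098)² = 0.056248 kg·m².
Point mass: I_cm = 0; centre at d = 0.22 m, so I = I_cm + Md² gives I = 0 + (4.6)(0.22)² = 0.22264 kg·m².
Total I = 0.57985 kg·m²; total mass M = 7.17 kg.
k = √(I/M) = √(0.57985/7.17) = 0.28438 m.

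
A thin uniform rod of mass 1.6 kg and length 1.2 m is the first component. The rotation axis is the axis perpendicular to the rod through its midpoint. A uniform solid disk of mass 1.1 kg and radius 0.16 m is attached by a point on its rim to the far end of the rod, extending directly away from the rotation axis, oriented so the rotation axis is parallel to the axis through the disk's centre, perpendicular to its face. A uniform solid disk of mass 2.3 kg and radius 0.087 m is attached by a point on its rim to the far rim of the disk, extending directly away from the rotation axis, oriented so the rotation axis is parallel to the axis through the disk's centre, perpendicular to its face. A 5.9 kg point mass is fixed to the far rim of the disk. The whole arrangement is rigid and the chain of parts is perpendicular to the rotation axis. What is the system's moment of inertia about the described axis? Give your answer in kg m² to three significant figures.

10.2

Thin rod: I_cm = (1/12)ML² = (1/12)(1.6)(1.2)² = 0.192 kg m²; axis through the centre, so I = 0.192 kg m².
Solid disk: I_cm = (1/2)MR² = (1/2)(1.1)(0.16)² = 0.01408 kg m²; centre at d = 0.6 + 0.16 = 0.76 m, so I = I_cm + Md² gives I = 0.01408 + (1.1)(0.76)² = 0.64944 kg m².
Solid disk: I_cm = (1/2)MR² = (1/2)(2.3)(0.087)² = 0.0087043 kg m²; centre at d = 0.6 + 0.16 + 0.16 + 0.087 = 1.007 m, so I = I_cm + Md² gives I = 0.0087043 + (2.3)(1.007)² = 2.341 kg m².
Point mass: I_cm = 0; centre at d = 0.6 + 0.16 + 0.16 + 0.087 + 0.087 = 1.094 m, so I = I_cm + Md² gives I = 0 + (5.9)(1.094)² = 7.0613 kg m².
Total I = 0.192 + 0.64944 + 2.341 + 7.0613 = 10.244 kg m².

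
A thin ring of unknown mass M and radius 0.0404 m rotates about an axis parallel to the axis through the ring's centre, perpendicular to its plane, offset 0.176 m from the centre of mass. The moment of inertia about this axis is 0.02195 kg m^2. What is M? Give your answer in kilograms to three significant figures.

0.673

I = I_cm + Md² = MR² + Md² = M·[1·(0.0404)² + (0.176)²] = M·0.032608.
So M = 0.02195 / 0.032608 = 0.67314 kg.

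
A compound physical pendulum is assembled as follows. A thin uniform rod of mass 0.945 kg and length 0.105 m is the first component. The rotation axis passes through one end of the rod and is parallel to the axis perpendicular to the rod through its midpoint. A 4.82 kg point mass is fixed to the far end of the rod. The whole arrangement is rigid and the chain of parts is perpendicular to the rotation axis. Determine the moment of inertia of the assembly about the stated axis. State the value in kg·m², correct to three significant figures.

Thin rod: I_cm = (1/12)ML² = (1/12)(0.945)(0.105)² = 0.00086822 kg·m²; centre at d = 0.0525 m, so I = I_cm + Md² gives I = 0.00086822 + (0.945)(0.0525)² = 0.0034729 kg·m².
Point mass: I_cm = 0; centre at d = 0.0525 + 0.0525 = 0.105 m, so I = I_cm + Md² gives I = 0 + (4.82)(0.105)² = 0.05314 kg·m².
Total I = 0.0034729 + 0.05314 = 0.056613 kg·m².

0.0566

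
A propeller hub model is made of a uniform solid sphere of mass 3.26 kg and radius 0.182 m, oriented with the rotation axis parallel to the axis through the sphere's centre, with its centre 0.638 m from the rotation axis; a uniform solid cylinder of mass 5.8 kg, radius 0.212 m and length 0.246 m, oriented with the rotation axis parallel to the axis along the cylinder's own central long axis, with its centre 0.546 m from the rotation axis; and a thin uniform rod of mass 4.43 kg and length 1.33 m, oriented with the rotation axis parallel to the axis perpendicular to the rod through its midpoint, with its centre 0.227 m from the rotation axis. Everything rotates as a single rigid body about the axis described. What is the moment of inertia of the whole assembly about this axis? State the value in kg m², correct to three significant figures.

Solid sphere: I_cm = (2/5)MR² = (2/5)(3.26)(0.182)² = 0.043194 kg m²; centre at d = 0.638 m, so I = I_cm + Md² gives I = 0.043194 + (3.26)(0.638)² = 1.3702 kg m².
Solid cylinder: I_cm = (1/2)MR² = (1/2)(5.8)(0.212)² = 0.13034 kg m²; centre at d = 0.546 m, so I = I_cm + Md² gives I = 0.13034 + (5.8)(0.546)² = 1.8594 kg m².
Thin rod: I_cm = (1/12)ML² = (1/12)(4.43)(1.33)² = 0.65302 kg m²; centre at d = 0.227 m, so I = I_cm + Md² gives I = 0.65302 + (4.43)(0.227)² = 0.88129 kg m².
Total I = 1.3702 + 1.8594 + 0.88129 = 4.1109 kg m².

4.11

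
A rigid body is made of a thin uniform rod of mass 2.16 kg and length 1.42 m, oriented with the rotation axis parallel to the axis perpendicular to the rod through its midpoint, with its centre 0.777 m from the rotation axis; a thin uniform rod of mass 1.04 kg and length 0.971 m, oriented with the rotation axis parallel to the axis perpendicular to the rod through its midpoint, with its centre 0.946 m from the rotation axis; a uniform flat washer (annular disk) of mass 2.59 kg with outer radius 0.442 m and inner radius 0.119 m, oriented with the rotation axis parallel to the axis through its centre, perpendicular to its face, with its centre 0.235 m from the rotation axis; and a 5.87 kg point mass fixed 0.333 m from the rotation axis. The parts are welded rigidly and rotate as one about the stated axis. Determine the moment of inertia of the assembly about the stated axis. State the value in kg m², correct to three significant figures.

3.74

Thin rod: I_cm = (1/12)ML² = (1/12)(2.16)(1.42)² = 0.36295 kg m²; centre at d = 0.777 m, so the parallel axis theorem gives I = 0.36295 + (2.16)(0.777)² = 1.667 kg m².
Thin rod: I_cm = (1/12)ML² = (1/12)(1.04)(0.971)² = 0.081713 kg m²; centre at d = 0.946 m, so the parallel axis theorem gives I = 0.081713 + (1.04)(0.946)² = 1.0124 kg m².
Annular disk: I_cm = (1/2)M(R²+r²) = (1/2)(2.59)[(0.442)² + (0.119)²] = 0.27133 kg m²; centre at d = 0.235 m, so the parallel axis theorem gives I = 0.27133 + (2.59)(0.235)² = 0.41437 kg m².
Point mass: I_cm = 0; centre at d = 0.333 m, so the parallel axis theorem gives I = 0 + (5.87)(0.333)² = 0.65092 kg m².
Total I = 1.667 + 1.0124 + 0.41437 + 0.65092 = 3.7447 kg m².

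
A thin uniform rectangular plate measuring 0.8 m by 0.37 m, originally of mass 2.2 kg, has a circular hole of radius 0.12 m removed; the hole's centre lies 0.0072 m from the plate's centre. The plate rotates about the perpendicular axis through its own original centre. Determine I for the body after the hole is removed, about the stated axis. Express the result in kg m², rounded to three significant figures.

0.140

Unpierced body about its centre: I₀ = (1/12)M(a²+b²) = (1/12)(2.2)[(0.8)² + (0.37)²] = 0.14243 kg m².
The removed disk has mass m = M·πr²/(ab) = (2.2)·π(0.12)²/(0.8·0.37) = 0.33624 kg (same uniform areal density).
Its moment of inertia about the rotation axis (parallel-axis theorem): I_hole = (1/2)mr² + md² = (1/2)(0.33624)(0.12)² + (0.33624)(0.0072)² = 0.0024383 kg m².
Treating the hole as negative mass, I = I₀ − I_hole = 0.14243 − 0.0024383 = 0.13999 kg m².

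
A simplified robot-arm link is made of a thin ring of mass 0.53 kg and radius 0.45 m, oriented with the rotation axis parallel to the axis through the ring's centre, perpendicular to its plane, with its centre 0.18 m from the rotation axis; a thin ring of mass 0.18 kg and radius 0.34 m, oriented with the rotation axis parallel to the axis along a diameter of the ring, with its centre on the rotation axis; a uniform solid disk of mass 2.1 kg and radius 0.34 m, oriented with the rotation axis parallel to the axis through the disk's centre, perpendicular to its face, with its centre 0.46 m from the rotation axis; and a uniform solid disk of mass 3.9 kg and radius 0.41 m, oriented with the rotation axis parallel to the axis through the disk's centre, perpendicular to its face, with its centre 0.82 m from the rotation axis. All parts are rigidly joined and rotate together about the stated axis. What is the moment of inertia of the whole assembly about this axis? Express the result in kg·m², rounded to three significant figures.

3.65

Thin ring: I_cm = MR² = (0.53)(0.45)² = 0.10733 kg·m²; centre at d = 0.18 m, so the parallel axis theorem gives I = 0.10733 + (0.53)(0.18)² = 0.1245 kg·m².
Thin ring: I_cm = (1/2)MR² = (1/2)(0.18)(0.34)² = 0.010404 kg·m²; axis through the centre, so I = 0.010404 kg·m².
Solid disk: I_cm = (1/2)MR² = (1/2)(2.1)(0.34)² = 0.12138 kg·m²; centre at d = 0.46 m, so the parallel axis theorem gives I = 0.12138 + (2.1)(0.46)² = 0.56574 kg·m².
Solid disk: I_cm = (1/2)MR² = (1/2)(3.9)(0.41)² = 0.32779 kg·m²; centre at d = 0.82 m, so the parallel axis theorem gives I = 0.32779 + (3.9)(0.82)² = 2.9502 kg·m².
Total I = 0.1245 + 0.010404 + 0.56574 + 2.9502 = 3.6508 kg·m².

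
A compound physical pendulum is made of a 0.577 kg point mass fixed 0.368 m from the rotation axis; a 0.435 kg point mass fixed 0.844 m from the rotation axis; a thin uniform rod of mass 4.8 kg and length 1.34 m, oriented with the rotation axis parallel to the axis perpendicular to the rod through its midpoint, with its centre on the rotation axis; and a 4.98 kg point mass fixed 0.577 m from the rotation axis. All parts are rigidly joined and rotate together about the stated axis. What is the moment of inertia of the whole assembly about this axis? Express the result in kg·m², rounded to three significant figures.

2.76

Point mass: I_cm = 0; centre at d = 0.368 m, so the parallel axis theorem gives I = 0 + (0.577)(0.368)² = 0.07814 kg·m².
Point mass: I_cm = 0; centre at d = 0.844 m, so the parallel axis theorem gives I = 0 + (0.435)(0.844)² = 0.30987 kg·m².
Thin rod: I_cm = (1/12)ML² = (1/12)(4.8)(1.34)² = 0.71824 kg·m²; axis through the centre, so I = 0.71824 kg·m².
Point mass: I_cm = 0; centre at d = 0.577 m, so the parallel axis theorem gives I = 0 + (4.98)(0.577)² = 1.658 kg·m².
Total I = 0.07814 + 0.30987 + 0.71824 + 1.658 = 2.7642 kg·m².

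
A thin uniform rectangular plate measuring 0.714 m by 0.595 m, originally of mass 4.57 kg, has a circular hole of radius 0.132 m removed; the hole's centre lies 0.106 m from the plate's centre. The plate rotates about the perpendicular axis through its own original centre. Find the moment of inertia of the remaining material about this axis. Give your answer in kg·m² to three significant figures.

0.317

Unpierced body about its centre: I₀ = (1/12)M(a²+b²) = (1/12)(4.57)[(0.714)² + (0.595)²] = 0.32897 kg·m².
The removed disk has mass m = M·πr²/(ab) = (4.57)·π(0.132)²/(0.714·0.595) = 0.58884 kg (same uniform areal density).
Its moment of inertia about the rotation axis (parallel-axis theorem): I_hole = (1/2)mr² + md² = (1/2)(0.58884)(0.132)² + (0.58884)(0.106)² = 0.011746 kg·m².
Treating the hole as negative mass, I = I₀ − I_hole = 0.32897 − 0.011746 = 0.31723 kg·m².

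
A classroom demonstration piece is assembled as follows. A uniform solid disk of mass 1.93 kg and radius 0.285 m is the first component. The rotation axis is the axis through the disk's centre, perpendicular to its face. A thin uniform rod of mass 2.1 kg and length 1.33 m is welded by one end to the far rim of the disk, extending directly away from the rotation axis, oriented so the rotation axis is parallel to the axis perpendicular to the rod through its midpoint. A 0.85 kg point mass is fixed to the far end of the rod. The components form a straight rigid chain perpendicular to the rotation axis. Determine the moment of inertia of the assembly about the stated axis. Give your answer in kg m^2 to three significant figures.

4.50

Solid disk: I_cm = (1/2)MR² = (1/2)(1.93)(0.285)² = 0.078382 kg m^2; axis through the centre, so I = 0.078382 kg m^2.
Thin rod: I_cm = (1/12)ML² = (1/12)(2.1)(1.33)² = 0.30956 kg m^2; centre at d = 0.285 + 0.665 = 0.95 m, so I = I_cm + Md² gives I = 0.30956 + (2.1)(0.95)² = 2.2048 kg m^2.
Point mass: I_cm = 0; centre at d = 0.285 + 0.665 + 0.665 = 1.615 m, so I = I_cm + Md² gives I = 0 + (0.85)(1.615)² = 2.217 kg m^2.
Total I = 0.078382 + 2.2048 + 2.217 = 4.5002 kg m^2.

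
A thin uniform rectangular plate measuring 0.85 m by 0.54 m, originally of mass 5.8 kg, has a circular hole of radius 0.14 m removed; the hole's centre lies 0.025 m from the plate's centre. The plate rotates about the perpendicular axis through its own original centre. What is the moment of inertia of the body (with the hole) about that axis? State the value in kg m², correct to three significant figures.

Unpierced body about its centre: I₀ = (1/12)M(a²+b²) = (1/12)(5.8)[(0.85)² + (0.54)²] = 0.49015 kg m².
The removed disk has mass m = M·πr²/(ab) = (5.8)·π(0.14)²/(0.85·0.54) = 0.77807 kg (same uniform areal density).
Its moment of inertia about the rotation axis (parallel-axis theorem): I_hole = (1/2)mr² + md² = (1/2)(0.77807)(0.14)² + (0.77807)(0.025)² = 0.0081114 kg m².
Treating the hole as negative mass, I = I₀ − I_hole = 0.49015 − 0.0081114 = 0.48204 kg m².

0.482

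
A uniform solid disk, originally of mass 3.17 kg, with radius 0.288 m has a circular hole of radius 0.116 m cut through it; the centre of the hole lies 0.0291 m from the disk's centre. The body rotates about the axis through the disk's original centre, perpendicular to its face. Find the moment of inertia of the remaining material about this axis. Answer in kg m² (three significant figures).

0.128

Unpierced body about its centre: I₀ = (1/2)MR² = (1/2)(3.17)(0.288)² = 0.13147 kg m².
The removed disk has mass m = M·(r/R)² = (3.17)(0.116/0.288)² = 0.51427 kg (same uniform areal density).
Its moment of inertia about the rotation axis (parallel-axis theorem): I_hole = (1/2)mr² + md² = (1/2)(0.51427)(0.116)² + (0.51427)(0.0291)² = 0.0038955 kg m².
Treating the hole as negative mass, I = I₀ − I_hole = 0.13147 − 0.0038955 = 0.12757 kg m².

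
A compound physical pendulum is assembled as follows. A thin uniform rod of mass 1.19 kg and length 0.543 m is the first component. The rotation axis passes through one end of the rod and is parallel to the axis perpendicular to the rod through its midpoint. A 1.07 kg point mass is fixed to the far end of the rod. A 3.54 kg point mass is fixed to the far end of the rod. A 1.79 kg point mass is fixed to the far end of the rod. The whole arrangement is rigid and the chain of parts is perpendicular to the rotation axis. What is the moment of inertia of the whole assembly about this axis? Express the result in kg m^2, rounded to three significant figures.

Thin rod: I_cm = (1/12)ML² = (1/12)(1.19)(0.543)² = 0.029239 kg m^2; centre at d = 0.2715 m, so the parallel axis theorem gives I = 0.029239 + (1.19)(0.2715)² = 0.11696 kg m^2.
Point mass: I_cm = 0; centre at d = 0.2715 + 0.2715 = 0.543 m, so the parallel axis theorem gives I = 0 + (1.07)(0.543)² = 0.31549 kg m^2.
Point mass: I_cm = 0; centre at d = 0.2715 + 0.2715 = 0.543 m, so the parallel axis theorem gives I = 0 + (3.54)(0.543)² = 1.0438 kg m^2.
Point mass: I_cm = 0; centre at d = 0.2715 + 0.2715 = 0.543 m, so the parallel axis theorem gives I = 0 + (1.79)(0.543)² = 0.52778 kg m^2.
Total I = 0.11696 + 0.31549 + 1.0438 + 0.52778 = 2.004 kg m^2.

2.00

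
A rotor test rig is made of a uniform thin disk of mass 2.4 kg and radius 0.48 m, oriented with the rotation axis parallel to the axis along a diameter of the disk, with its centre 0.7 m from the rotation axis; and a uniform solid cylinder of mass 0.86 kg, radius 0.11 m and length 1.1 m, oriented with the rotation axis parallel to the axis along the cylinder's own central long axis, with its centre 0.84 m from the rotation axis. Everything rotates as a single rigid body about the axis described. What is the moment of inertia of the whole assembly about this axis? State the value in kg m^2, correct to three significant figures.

Thin disk: I_cm = (1/4)MR² = (1/4)(2.4)(0.48)² = 0.13824 kg m^2; centre at d = 0.7 m, so I = I_cm + Md² gives I = 0.13824 + (2.4)(0.7)² = 1.3142 kg m^2.
Solid cylinder: I_cm = (1/2)MR² = (1/2)(0.86)(0.11)² = 0.005203 kg m^2; centre at d = 0.84 m, so I = I_cm + Md² gives I = 0.005203 + (0.86)(0.84)² = 0.61202 kg m^2.
Total I = 1.3142 + 0.61202 = 1.9263 kg m^2.

1.93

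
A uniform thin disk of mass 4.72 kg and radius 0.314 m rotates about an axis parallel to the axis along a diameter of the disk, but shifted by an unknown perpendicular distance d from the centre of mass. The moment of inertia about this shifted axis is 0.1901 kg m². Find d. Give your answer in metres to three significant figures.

About the centre-of-mass axis, I_cm = (1/4)MR² = (1/4)(4.72)(0.314)² = 0.11634 kg m².
Parallel axis theorem: I = I_cm + Md², so Md² = 0.1901 − 0.11634 = 0.073757 kg m².
d = √(0.073757 / 4.72) = 0.12501 m.

0.125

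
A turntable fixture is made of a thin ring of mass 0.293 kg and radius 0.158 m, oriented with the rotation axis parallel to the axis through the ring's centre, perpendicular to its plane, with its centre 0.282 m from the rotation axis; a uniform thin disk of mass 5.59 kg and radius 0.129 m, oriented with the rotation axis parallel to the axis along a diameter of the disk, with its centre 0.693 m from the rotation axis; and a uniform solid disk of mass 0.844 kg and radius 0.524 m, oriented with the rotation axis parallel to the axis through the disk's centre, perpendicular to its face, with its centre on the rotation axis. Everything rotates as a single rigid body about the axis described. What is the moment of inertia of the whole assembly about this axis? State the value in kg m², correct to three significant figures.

Thin ring: I_cm = MR² = (0.293)(0.158)² = 0.0073145 kg m²; centre at d = 0.282 m, so the parallel axis theorem gives I = 0.0073145 + (0.293)(0.282)² = 0.030615 kg m².
Thin disk: I_cm = (1/4)MR² = (1/4)(5.59)(0.129)² = 0.023256 kg m²; centre at d = 0.693 m, so the parallel axis theorem gives I = 0.023256 + (5.59)(0.693)² = 2.7078 kg m².
Solid disk: I_cm = (1/2)MR² = (1/2)(0.844)(0.524)² = 0.11587 kg m²; axis through the centre, so I = 0.11587 kg m².
Total I = 0.030615 + 2.7078 + 0.11587 = 2.8543 kg m².

2.85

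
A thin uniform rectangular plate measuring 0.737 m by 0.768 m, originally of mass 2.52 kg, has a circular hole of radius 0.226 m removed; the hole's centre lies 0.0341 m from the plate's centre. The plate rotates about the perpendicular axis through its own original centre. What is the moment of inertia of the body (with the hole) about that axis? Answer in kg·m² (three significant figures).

0.219

Unpierced body about its centre: I₀ = (1/12)M(a²+b²) = (1/12)(2.52)[(0.737)² + (0.768)²] = 0.23793 kg·m².
The removed disk has mass m = M·πr²/(ab) = (2.52)·π(0.226)²/(0.737·0.768) = 0.7144 kg (same uniform areal density).
Its moment of inertia about the rotation axis (parallel-axis theorem): I_hole = (1/2)mr² + md² = (1/2)(0.7144)(0.226)² + (0.7144)(0.0341)² = 0.019075 kg·m².
Treating the hole as negative mass, I = I₀ − I_hole = 0.23793 − 0.019075 = 0.21885 kg·m².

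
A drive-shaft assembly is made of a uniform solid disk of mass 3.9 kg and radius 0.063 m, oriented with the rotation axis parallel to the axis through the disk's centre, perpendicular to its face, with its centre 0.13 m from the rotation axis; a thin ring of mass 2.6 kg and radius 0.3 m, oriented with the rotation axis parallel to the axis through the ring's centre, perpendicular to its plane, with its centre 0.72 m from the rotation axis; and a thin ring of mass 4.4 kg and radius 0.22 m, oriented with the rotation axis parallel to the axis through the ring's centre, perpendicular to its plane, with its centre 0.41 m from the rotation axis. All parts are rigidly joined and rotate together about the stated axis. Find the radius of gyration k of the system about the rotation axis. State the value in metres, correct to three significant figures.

0.489

Solid disk: I_cm = (1/2)MR² = (1/2)(3.9)(0.063)² = 0.0077396 kg m^2; centre at d = 0.13 m, so I = I_cm + Md² gives I = 0.0077396 + (3.9)(0.13)² = 0.07365 kg m^2.
Thin ring: I_cm = MR² = (2.6)(0.3)² = 0.234 kg m^2; centre at d = 0.72 m, so I = I_cm + Md² gives I = 0.234 + (2.6)(0.72)² = 1.5818 kg m^2.
Thin ring: I_cm = MR² = (4.4)(0.22)² = 0.21296 kg m^2; centre at d = 0.41 m, so I = I_cm + Md² gives I = 0.21296 + (4.4)(0.41)² = 0.9526 kg m^2.
Total I = 2.6081 kg m^2; total mass M = 10.9 kg.
k = √(I/M) = √(2.6081/10.9) = 0.48916 m.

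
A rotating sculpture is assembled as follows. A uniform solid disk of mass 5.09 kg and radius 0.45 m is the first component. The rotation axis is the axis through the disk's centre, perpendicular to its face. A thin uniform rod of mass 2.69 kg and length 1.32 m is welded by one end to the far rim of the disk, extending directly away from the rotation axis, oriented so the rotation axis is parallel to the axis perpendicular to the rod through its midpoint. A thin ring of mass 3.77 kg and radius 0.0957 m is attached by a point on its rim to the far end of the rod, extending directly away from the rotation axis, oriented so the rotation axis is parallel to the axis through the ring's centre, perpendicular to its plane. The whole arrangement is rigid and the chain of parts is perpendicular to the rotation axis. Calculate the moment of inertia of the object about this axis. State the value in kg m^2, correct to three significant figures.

17.4

Solid disk: I_cm = (1/2)MR² = (1/2)(5.09)(0.45)² = 0.51536 kg m^2; axis through the centre, so I = 0.51536 kg m^2.
Thin rod: I_cm = (1/12)ML² = (1/12)(2.69)(1.32)² = 0.39059 kg m^2; centre at d = 0.45 + 0.66 = 1.11 m, so I = I_cm + Md² gives I = 0.39059 + (2.69)(1.11)² = 3.7049 kg m^2.
Thin ring: I_cm = MR² = (3.77)(0.0957)² = 0.034528 kg m^2; centre at d = 0.45 + 0.66 + 0.66 + 0.0957 = 1.8657 m, so I = I_cm + Md² gives I = 0.034528 + (3.77)(1.8657)² = 13.157 kg m^2.
Total I = 0.51536 + 3.7049 + 13.157 = 17.378 kg m^2.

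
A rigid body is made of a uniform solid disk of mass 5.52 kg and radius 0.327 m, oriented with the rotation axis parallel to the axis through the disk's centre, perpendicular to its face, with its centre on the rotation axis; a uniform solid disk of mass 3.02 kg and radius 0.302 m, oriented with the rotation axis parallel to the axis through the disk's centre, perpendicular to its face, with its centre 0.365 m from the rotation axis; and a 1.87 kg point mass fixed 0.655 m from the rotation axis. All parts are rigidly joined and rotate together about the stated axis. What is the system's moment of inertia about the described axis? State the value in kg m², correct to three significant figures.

1.64

Solid disk: I_cm = (1/2)MR² = (1/2)(5.52)(0.327)² = 0.29512 kg m²; axis through the centre, so I = 0.29512 kg m².
Solid disk: I_cm = (1/2)MR² = (1/2)(3.02)(0.302)² = 0.13772 kg m²; centre at d = 0.365 m, so the parallel axis theorem gives I = 0.13772 + (3.02)(0.365)² = 0.54006 kg m².
Point mass: I_cm = 0; centre at d = 0.655 m, so the parallel axis theorem gives I = 0 + (1.87)(0.655)² = 0.80228 kg m².
Total I = 0.29512 + 0.54006 + 0.80228 = 1.6375 kg m².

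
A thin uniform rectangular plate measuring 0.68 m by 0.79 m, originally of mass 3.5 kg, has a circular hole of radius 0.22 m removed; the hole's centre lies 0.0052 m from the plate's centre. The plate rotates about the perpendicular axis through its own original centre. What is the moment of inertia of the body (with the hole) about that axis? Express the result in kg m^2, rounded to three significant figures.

0.293

Unpierced body about its centre: I₀ = (1/12)M(a²+b²) = (1/12)(3.5)[(0.68)² + (0.79)²] = 0.3169 kg m^2.
The removed disk has mass m = M·πr²/(ab) = (3.5)·π(0.22)²/(0.68·0.79) = 0.99067 kg (same uniform areal density).
Its moment of inertia about the rotation axis (parallel-axis theorem): I_hole = (1/2)mr² + md² = (1/2)(0.99067)(0.22)² + (0.99067)(0.0052)² = 0.024001 kg m^2.
Treating the hole as negative mass, I = I₀ − I_hole = 0.3169 − 0.024001 = 0.29289 kg m^2.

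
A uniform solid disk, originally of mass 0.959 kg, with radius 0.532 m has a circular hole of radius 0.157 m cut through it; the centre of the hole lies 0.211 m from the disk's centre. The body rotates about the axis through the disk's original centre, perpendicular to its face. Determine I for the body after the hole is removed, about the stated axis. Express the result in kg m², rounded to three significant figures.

0.131

Unpierced body about its centre: I₀ = (1/2)MR² = (1/2)(0.959)(0.532)² = 0.13571 kg m².
The removed disk has mass m = M·(r/R)² = (0.959)(0.157/0.532)² = 0.083521 kg (same uniform areal density).
Its moment of inertia about the rotation axis (parallel-axis theorem): I_hole = (1/2)mr² + md² = (1/2)(0.083521)(0.157)² + (0.083521)(0.211)² = 0.0047478 kg m².
Treating the hole as negative mass, I = I₀ − I_hole = 0.13571 − 0.0047478 = 0.13096 kg m².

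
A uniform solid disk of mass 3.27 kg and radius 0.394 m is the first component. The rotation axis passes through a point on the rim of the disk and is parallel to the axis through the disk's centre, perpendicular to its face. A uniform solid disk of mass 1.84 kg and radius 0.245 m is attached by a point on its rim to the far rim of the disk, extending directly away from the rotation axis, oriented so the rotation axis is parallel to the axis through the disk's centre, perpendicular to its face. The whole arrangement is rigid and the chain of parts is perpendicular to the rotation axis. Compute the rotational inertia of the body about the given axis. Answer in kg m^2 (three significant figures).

Solid disk: I_cm = (1/2)MR² = (1/2)(3.27)(0.394)² = 0.25381 kg m^2; centre at d = 0.394 m, so I = I_cm + Md² gives I = 0.25381 + (3.27)(0.394)² = 0.76143 kg m^2.
Solid disk: I_cm = (1/2)MR² = (1/2)(1.84)(0.245)² = 0.055223 kg m^2; centre at d = 0.394 + 0.394 + 0.245 = 1.033 m, so I = I_cm + Md² gives I = 0.055223 + (1.84)(1.033)² = 2.0187 kg m^2.
Total I = 0.76143 + 2.0187 = 2.7801 kg m^2.

2.78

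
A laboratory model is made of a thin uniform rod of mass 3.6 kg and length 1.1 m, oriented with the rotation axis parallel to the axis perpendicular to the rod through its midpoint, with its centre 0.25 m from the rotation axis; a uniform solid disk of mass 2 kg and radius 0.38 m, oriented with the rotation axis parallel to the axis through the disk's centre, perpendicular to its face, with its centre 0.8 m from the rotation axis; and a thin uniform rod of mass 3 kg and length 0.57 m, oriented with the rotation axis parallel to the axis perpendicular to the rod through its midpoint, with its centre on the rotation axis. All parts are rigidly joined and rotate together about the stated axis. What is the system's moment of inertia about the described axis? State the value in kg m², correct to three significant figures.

Thin rod: I_cm = (1/12)ML² = (1/12)(3.6)(1.1)² = 0.363 kg m²; centre at d = 0.25 m, so I = I_cm + Md² gives I = 0.363 + (3.6)(0.25)² = 0.588 kg m².
Solid disk: I_cm = (1/2)MR² = (1/2)(2)(0.38)² = 0.1444 kg m²; centre at d = 0.8 m, so I = I_cm + Md² gives I = 0.1444 + (2)(0.8)² = 1.4244 kg m².
Thin rod: I_cm = (1/12)ML² = (1/12)(3)(0.57)² = 0.081225 kg m²; axis through the centre, so I = 0.081225 kg m².
Total I = 0.588 + 1.4244 + 0.081225 = 2.0936 kg m².

2.09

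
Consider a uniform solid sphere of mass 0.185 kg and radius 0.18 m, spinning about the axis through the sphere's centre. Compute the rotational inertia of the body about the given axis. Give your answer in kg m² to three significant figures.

I_cm = (2/5)MR² = (2/5)(0.185)(0.18)² = 0.0023976 kg m²; axis through the centre, so I = 0.0023976 kg m².

0.00240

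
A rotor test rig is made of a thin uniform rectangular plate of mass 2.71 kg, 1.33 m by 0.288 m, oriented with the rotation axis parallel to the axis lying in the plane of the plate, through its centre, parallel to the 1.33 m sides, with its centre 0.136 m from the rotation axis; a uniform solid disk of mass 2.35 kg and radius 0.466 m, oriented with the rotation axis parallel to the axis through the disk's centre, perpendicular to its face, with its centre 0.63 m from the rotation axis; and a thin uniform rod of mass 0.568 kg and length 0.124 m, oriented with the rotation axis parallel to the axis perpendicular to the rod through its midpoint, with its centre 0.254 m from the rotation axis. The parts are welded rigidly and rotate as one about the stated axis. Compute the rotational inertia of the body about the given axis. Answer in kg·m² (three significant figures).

1.29

Rectangular plate: I_cm = (1/12)Mb² = (1/12)(2.71)(0.288)² = 0.018732 kg·m²; centre at d = 0.136 m, so the parallel axis theorem gives I = 0.018732 + (2.71)(0.136)² = 0.068856 kg·m².
Solid disk: I_cm = (1/2)MR² = (1/2)(2.35)(0.466)² = 0.25516 kg·m²; centre at d = 0.63 m, so the parallel axis theorem gives I = 0.25516 + (2.35)(0.63)² = 1.1879 kg·m².
Thin rod: I_cm = (1/12)ML² = (1/12)(0.568)(0.124)² = 0.0007278 kg·m²; centre at d = 0.254 m, so the parallel axis theorem gives I = 0.0007278 + (0.568)(0.254)² = 0.037373 kg·m².
Total I = 0.068856 + 1.1879 + 0.037373 = 1.2941 kg·m².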